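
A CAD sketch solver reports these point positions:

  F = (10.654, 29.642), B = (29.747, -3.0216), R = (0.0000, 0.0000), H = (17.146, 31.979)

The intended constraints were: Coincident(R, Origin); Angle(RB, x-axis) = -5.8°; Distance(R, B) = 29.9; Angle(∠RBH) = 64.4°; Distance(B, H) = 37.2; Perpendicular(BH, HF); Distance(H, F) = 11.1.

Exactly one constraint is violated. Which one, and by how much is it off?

Distance(H, F) = 11.1 — off by 4.20.

R = (0.00, 0.00) ✓; RB at -5.800° ✓; |RB| = 29.90 ✓; ∠RBH = 64.40° ✓; |BH| = 37.20 ✓; ∠(BH, HF) = 90.00° ✓; |HF| = 6.900 ✗.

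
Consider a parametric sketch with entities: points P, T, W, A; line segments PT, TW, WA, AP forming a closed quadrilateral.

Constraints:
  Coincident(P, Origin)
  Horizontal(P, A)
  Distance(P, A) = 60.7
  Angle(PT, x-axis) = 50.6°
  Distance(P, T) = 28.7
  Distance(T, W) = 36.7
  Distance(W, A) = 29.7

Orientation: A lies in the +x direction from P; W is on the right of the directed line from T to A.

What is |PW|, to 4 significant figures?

35.11

Checks: |TW| = 36.70 ✓; |WA| = 29.70 ✓.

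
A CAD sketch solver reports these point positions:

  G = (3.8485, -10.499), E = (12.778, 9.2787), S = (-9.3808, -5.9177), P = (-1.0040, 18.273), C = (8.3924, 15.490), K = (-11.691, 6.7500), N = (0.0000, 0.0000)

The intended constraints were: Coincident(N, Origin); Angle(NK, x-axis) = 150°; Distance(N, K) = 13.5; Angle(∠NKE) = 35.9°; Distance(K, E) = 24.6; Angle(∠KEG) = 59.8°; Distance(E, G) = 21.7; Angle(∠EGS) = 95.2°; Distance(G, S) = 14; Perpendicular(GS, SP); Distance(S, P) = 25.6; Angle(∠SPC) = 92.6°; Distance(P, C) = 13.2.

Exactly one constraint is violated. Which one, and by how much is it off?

Distance(P, C) = 13.2 — off by 3.40.

N = (0.00, 0.00) ✓; NK at 150.0° ✓; |NK| = 13.50 ✓; ∠NKE = 35.90° ✓; |KE| = 24.60 ✓; ∠KEG = 59.80° ✓; |EG| = 21.70 ✓; ∠EGS = 95.20° ✓; |GS| = 14.00 ✓; ∠(GS, SP) = 90.00° ✓; |SP| = 25.60 ✓; ∠SPC = 92.60° ✓; |PC| = 9.800 ✗.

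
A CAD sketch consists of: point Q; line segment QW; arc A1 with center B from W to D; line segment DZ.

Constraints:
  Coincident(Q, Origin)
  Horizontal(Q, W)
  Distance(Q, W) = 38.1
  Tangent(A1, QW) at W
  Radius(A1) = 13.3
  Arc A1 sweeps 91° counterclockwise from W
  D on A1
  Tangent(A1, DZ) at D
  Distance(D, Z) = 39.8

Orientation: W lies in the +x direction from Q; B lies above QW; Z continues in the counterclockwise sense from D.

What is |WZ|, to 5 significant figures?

54.795

On A1, W sits at bearing -90° from B; a 91° counterclockwise sweep puts D at bearing 1°, so D = B + 13.3·(cos 1°, sin 1°) = (51.398, 13.532). The tangent condition forces BD to be normal to DZ, so DZ runs along (−sin 1°, cos 1°); with |DZ| = 39.8, Z = (50.703, 53.326). Then |WZ| = |Z − W| = 54.795.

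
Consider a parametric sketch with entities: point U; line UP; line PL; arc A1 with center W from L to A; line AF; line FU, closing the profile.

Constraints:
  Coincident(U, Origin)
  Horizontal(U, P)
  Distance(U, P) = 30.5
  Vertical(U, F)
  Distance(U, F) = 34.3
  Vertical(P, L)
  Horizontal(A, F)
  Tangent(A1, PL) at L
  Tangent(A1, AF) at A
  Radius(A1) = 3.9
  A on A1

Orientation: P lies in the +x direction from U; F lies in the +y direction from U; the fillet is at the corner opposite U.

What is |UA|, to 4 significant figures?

43.41

The virtual corner opposite U is at (30.50, 34.30). The tangent condition forces WL to be normal to PL and the tangent condition forces WA to be normal to AF, with radius 3.9, so the center W sits 3.9 in from both sides at W = (26.60, 30.40). That places the tangent points at L = (30.50, 30.40) on PL and A = (26.60, 34.30) on AF. Then |UA| = |A − U| = 43.41.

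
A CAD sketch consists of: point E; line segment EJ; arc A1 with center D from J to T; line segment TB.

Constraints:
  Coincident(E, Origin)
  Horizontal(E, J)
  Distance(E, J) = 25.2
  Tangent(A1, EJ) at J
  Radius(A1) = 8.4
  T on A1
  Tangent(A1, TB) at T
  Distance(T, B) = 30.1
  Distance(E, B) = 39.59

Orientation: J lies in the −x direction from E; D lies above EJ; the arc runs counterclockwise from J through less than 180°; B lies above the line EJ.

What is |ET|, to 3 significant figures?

18.4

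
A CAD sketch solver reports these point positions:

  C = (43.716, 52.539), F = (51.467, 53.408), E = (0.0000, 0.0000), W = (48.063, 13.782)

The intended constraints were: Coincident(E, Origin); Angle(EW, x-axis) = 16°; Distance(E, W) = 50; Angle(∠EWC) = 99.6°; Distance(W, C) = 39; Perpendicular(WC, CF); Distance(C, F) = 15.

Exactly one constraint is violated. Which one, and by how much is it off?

Distance(C, F) = 15 — off by 7.20.

E = (0.00, 0.00) ✓; EW at 16.00° ✓; |EW| = 50.00 ✓; ∠EWC = 99.60° ✓; |WC| = 39.00 ✓; ∠(WC, CF) = 90.00° ✓; |CF| = 7.800 ✗.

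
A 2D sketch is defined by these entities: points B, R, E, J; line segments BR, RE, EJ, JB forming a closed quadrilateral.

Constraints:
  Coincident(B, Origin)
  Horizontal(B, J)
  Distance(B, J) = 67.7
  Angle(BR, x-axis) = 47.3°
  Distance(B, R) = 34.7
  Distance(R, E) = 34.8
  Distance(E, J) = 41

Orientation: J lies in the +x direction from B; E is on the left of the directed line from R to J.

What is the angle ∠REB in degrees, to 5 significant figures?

12.082°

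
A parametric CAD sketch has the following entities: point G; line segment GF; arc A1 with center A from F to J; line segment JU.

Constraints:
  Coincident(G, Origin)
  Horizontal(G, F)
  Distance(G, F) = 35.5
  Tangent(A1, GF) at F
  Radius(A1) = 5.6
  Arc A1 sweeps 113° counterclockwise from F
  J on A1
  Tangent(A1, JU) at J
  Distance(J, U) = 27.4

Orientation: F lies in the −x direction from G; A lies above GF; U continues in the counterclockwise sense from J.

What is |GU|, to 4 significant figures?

52.68

G is at the origin; G and F share the same y with |GF| = 35.5 and F on the −x side, so F = (-35.50, 0.000). The tangent condition forces AF to be normal to GF, so A = F + (0, 5.6) = (-35.50, 5.600). On A1, F sits at bearing -90° from A; a 113° counterclockwise sweep puts J at bearing 23°, so J = A + 5.6·(cos 23°, sin 23°) = (-30.35, 7.788). Since A1 is tangent to JU there, AJ ⟂ JU, so JU runs along (−sin 23°, cos 23°); with |JU| = 27.4, U = (-41.05, 33.01). Then |GU| = |U − G| = 52.68.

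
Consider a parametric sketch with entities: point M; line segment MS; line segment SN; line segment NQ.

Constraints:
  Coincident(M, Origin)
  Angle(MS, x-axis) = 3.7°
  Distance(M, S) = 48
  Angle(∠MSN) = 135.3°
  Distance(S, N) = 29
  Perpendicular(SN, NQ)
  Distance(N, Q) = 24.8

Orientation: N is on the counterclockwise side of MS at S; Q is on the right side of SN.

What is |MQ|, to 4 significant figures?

86.10

M is at the origin; MS runs at 3.7° with length 48.0, so S = 48.0·(cos 3.7°, sin 3.7°) = (47.90, 3.098). ∠MSN = 135.3°, so SN runs at 3.7° + (180° − 135.3°) = 48.40° from the x-axis; with |SN| = 29.0, N = S + 29.0·(cos 48.40°, sin 48.40°) = (67.15, 24.78). The perpendicularity gives NQ at right angles to SN; with |NQ| = 24.8 on the right of SN, Q = N + 24.8·(0.7478, -0.6639) = (85.70, 8.318). Then |MQ| = |Q − M| = 86.10.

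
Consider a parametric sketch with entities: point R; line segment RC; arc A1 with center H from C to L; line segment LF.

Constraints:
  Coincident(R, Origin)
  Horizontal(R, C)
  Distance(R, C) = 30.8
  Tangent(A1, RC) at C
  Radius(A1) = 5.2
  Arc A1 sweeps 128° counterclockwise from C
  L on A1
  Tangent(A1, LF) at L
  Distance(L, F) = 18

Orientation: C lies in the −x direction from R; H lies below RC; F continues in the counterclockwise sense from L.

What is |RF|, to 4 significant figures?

32.82

R is at the origin; R and C share the same y with |RC| = 30.8 and C on the −x side, so C = (-30.80, 0.000). Since A1 is tangent to RC there, HC ⟂ RC, so H = C + (0, -5.2) = (-30.80, -5.200). On A1, C sits at bearing 90° from H; a 128° counterclockwise sweep puts L at bearing 218°, so L = H + 5.2·(cos 218°, sin 218°) = (-34.90, -8.401). Tangency of A1 to LF means the radius HL is perpendicular to LF, so LF runs along (−sin 218°, cos 218°); with |LF| = 18.0, F = (-23.82, -22.59). Then |RF| = |F − R| = 32.82.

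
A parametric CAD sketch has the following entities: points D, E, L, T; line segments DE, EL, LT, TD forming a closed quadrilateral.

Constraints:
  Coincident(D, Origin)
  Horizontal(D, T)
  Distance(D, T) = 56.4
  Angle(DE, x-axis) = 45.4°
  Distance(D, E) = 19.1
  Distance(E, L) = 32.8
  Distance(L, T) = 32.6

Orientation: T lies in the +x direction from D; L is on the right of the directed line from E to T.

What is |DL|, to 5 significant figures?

32.076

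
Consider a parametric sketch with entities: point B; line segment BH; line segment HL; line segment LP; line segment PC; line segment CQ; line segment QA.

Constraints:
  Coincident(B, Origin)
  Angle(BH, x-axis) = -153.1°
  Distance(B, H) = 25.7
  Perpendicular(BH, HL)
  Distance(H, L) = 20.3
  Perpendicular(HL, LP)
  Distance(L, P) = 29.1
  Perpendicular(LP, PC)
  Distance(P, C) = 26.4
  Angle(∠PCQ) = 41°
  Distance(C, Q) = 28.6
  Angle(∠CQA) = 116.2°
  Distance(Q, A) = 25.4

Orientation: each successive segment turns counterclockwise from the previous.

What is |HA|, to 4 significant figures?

43.82

∠PCQ = 41.0° gives CQ at -104.1° from the x-axis; with |CQ| = 28.6, Q = (-6.695, -20.76). ∠CQA = 116.2° gives QA at -40.30° from the x-axis; with |QA| = 25.4, A = (12.68, -37.19). Then |HA| = |A − H| = 43.82.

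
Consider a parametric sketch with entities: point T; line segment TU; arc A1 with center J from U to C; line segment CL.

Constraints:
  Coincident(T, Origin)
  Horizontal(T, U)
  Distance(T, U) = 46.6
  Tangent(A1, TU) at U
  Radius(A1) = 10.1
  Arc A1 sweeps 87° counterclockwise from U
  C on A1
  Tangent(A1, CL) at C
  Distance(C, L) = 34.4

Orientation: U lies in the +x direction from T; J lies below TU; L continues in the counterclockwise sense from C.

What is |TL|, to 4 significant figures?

55.99

T is at the origin; TU is horizontal with |TU| = 46.6 and U on the +x side, so U = (46.60, 0.000). The tangent condition forces JU to be normal to TU, so J = U + (0, -10.1) = (46.60, -10.10). On A1, U sits at bearing 90° from J; an 87° counterclockwise sweep puts C at bearing 177°, so C = J + 10.1·(cos 177°, sin 177°) = (36.51, -9.571). The tangent condition forces JC to be normal to CL, so CL runs along (−sin 177°, cos 177°); with |CL| = 34.4, L = (34.71, -43.92). Then |TL| = |L − T| = 55.99.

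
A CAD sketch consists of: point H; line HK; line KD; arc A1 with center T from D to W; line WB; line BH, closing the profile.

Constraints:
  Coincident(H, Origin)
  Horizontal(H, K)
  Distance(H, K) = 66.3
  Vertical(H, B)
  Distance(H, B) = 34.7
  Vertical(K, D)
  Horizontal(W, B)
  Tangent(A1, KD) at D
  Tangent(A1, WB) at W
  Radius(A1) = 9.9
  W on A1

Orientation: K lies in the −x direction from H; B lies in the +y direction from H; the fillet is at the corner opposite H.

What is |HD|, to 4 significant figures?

70.79

H is at the origin; HK is horizontal with |HK| = 66.3 and K on the −x side, so K = (-66.30, 0.000). HB is vertical with |HB| = 34.7 and B on the +y side, so B = (0.000, 34.70). The virtual corner opposite H is at (-66.30, 34.70). The tangent condition forces TD to be normal to KD and A1 meets WB tangentially, so TW is at right angles to WB, with radius 9.9, so the center T sits 9.9 in from both sides at T = (-56.40, 24.80). That places the tangent points at D = (-66.30, 24.80) on KD and W = (-56.40, 34.70) on WB. Then |HD| = |D − H| = 70.79.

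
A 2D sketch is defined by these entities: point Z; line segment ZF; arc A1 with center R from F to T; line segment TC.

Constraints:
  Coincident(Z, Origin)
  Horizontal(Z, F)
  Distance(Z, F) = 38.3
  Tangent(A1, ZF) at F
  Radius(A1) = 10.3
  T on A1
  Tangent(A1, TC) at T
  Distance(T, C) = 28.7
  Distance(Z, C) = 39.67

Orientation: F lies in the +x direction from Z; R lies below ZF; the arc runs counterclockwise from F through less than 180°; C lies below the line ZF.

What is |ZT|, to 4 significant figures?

29.38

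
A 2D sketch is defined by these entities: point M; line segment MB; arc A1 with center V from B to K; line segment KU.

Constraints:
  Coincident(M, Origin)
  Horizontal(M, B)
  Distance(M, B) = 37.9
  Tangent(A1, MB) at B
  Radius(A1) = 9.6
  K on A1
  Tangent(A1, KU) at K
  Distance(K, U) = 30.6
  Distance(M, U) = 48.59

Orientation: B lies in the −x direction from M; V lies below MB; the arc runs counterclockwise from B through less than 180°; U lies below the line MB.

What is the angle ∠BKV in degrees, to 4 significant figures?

26.94°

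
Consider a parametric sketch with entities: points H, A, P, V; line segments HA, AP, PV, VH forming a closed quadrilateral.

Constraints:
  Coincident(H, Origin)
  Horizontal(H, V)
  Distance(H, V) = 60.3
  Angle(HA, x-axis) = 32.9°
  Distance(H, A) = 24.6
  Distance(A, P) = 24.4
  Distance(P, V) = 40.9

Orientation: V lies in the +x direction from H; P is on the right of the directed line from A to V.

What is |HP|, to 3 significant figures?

23.7

H is at the origin; H and V share the same y with |HV| = 60.3 and V in +x, so V = (60.3, 0). HA runs at 32.9° with |HA| = 24.6, so A = (20.7, 13.4). P is determined by |AP| = 24.4 and |PV| = 40.9 together: it lies at the intersection of circle(A, 24.4) and circle(V, 40.9). With |AV| = 41.8, the foot of the radical line on AV is 8.04 from A and the perpendicular offset is √(24.4² − 8.04²) = 23.0. Taking the right-of-AV solution: P = (20.9, -11.0).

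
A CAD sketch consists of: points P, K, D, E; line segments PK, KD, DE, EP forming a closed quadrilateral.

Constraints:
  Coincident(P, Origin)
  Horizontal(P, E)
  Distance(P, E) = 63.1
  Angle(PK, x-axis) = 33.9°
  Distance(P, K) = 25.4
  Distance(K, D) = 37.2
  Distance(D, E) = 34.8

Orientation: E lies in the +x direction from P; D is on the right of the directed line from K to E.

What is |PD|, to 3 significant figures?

40.4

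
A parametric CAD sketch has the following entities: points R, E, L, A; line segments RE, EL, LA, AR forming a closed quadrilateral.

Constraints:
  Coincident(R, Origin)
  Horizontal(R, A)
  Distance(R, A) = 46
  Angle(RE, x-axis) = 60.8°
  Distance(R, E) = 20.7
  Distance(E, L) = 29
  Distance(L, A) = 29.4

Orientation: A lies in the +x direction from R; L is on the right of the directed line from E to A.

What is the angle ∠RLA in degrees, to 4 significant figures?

132.5°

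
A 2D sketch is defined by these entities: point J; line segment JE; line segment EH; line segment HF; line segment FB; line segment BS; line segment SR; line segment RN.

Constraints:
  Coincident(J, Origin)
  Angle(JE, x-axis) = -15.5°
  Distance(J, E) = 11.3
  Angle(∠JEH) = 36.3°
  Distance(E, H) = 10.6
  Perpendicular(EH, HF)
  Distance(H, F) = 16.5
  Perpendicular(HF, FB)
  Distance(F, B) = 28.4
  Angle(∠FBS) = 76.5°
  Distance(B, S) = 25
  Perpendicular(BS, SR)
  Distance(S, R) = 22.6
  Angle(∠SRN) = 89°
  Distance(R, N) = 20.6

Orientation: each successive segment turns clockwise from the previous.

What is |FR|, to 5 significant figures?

19.042

∠FBS = 76.5° gives BS at -82.700° from the x-axis; with |BS| = 25.0, S = (24.846, -6.0716). BS is perpendicular to SR, so SR runs at -172.70°; with |SR| = 22.6, R = (2.4295, -8.9433). Then |FR| = |R − F| = 19.042.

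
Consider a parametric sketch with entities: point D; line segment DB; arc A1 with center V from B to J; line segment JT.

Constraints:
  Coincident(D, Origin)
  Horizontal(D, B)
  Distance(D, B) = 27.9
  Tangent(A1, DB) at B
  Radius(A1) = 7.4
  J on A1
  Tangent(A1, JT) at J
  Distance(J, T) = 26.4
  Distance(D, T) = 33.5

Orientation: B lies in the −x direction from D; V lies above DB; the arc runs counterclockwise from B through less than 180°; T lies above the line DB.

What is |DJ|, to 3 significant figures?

21.5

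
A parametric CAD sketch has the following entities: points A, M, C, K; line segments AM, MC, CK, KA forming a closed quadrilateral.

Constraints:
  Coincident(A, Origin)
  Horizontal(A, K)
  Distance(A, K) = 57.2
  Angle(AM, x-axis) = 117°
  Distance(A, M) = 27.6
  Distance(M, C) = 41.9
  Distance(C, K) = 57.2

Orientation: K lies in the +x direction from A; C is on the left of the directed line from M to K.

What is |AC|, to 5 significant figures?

51.740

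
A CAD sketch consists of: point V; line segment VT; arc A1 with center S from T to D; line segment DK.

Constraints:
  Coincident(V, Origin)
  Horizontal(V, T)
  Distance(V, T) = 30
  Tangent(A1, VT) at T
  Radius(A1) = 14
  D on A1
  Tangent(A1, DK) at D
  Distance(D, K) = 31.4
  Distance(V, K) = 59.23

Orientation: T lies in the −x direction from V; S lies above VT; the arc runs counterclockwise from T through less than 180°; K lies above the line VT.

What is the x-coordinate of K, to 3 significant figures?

-34.6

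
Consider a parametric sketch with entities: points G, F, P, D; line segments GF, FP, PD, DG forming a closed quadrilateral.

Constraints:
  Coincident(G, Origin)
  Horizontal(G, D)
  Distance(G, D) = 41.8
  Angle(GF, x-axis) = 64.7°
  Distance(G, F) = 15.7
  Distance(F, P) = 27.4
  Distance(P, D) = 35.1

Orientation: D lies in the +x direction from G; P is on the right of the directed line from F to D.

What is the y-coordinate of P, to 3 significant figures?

-13.1

G is at the origin; GD is horizontal with |GD| = 41.8 and D in +x, so D = (41.8, 0). GF runs at 64.7° with |GF| = 15.7, so F = (6.71, 14.2). P is determined by |FP| = 27.4 and |PD| = 35.1 together: it lies at the intersection of circle(F, 27.4) and circle(D, 35.1). With |FD| = 37.9, the foot of the radical line on FD is 12.6 from F and the perpendicular offset is √(27.4² − 12.6²) = 24.3. Taking the right-of-FD solution: P = (9.23, -13.1).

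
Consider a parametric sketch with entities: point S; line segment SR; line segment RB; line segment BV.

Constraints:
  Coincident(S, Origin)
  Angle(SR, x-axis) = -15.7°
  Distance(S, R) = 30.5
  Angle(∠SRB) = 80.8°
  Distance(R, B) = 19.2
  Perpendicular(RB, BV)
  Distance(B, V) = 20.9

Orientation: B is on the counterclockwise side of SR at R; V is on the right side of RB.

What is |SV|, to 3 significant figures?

53.0

∠SRB = 80.8°, so RB runs at -15.7° + (180° − 80.8°) = 83.5° from the x-axis; with |RB| = 19.2, B = R + 19.2·(cos 83.5°, sin 83.5°) = (31.5, 10.8). RB is perpendicular to BV; with |BV| = 20.9 on the right of RB, V = B + 20.9·(0.994, -0.113) = (52.3, 8.46). Then |SV| = |V − S| = 53.0.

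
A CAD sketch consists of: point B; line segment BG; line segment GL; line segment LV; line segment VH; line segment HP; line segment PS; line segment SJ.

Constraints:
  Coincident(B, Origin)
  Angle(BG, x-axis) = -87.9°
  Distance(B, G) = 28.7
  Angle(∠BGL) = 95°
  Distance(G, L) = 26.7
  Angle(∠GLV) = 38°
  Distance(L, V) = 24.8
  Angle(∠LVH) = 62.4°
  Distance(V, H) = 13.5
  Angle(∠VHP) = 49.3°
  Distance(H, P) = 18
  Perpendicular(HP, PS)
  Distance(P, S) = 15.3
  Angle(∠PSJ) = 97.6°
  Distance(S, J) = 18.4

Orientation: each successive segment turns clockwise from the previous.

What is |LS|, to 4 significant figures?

28.11

∠VHP = 49.3° gives HP at 156.8° from the x-axis; with |HP| = 18.0, P = (-20.42, -20.20). HP is perpendicular to PS, so PS runs at 66.80°; with |PS| = 15.3, S = (-14.40, -6.136). Then |LS| = |S − L| = 28.11.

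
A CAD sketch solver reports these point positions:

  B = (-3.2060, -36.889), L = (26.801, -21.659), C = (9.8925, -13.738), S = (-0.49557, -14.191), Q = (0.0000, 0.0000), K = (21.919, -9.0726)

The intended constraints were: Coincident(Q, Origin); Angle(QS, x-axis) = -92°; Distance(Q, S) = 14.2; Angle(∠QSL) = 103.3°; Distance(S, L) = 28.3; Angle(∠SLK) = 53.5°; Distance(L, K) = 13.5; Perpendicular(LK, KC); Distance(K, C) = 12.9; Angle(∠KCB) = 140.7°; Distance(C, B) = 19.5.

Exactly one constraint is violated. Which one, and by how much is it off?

Distance(C, B) = 19.5 — off by 7.10.

Q = (0.00, 0.00) ✓; QS at -92.00° ✓; |QS| = 14.20 ✓; ∠QSL = 103.3° ✓; |SL| = 28.30 ✓; ∠SLK = 53.50° ✓; |LK| = 13.50 ✓; ∠(LK, KC) = 90.00° ✓; |KC| = 12.90 ✓; ∠KCB = 140.7° ✓; |CB| = 26.60 ✗.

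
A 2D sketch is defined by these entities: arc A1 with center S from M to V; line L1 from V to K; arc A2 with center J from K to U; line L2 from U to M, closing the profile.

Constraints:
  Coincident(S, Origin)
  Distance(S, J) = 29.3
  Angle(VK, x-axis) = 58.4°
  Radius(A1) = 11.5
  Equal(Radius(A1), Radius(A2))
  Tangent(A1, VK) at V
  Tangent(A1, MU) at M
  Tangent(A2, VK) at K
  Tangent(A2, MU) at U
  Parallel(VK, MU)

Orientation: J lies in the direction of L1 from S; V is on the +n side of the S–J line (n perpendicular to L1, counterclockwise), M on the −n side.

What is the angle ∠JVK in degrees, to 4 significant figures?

21.43°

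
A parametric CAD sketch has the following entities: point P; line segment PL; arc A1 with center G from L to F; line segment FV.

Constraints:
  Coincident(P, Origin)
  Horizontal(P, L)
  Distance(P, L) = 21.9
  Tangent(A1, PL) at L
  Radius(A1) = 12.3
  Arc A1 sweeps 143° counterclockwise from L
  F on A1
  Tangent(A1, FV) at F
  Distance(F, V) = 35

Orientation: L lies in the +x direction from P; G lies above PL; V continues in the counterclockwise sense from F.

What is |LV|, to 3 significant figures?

47.8

P is at the origin; P and L share the same y with |PL| = 21.9 and L on the +x side, so L = (21.9, 0.00). Since A1 is tangent to PL there, GL ⟂ PL, so G = L + (0, 12.3) = (21.9, 12.3). On A1, L sits at bearing -90° from G; a 143° counterclockwise sweep puts F at bearing 53°, so F = G + 12.3·(cos 53°, sin 53°) = (29.3, 22.1). Since A1 is tangent to FV there, GF ⟂ FV, so FV runs along (−sin 53°, cos 53°); with |FV| = 35.0, V = (1.35, 43.2). Then |LV| = |V − L| = 47.8.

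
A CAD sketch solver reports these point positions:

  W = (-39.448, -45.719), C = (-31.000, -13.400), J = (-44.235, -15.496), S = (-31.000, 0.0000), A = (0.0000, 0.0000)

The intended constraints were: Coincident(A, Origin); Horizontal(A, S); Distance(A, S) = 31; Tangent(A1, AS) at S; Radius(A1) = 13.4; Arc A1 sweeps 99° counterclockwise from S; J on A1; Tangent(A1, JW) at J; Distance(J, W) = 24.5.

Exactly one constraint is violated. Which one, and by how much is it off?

Distance(J, W) = 24.5 — off by 6.10.

A = (0.00, 0.00) ✓; A.y = 0.00, S.y = 0.00 ✓; |AS| = 31.00 ✓; ∠(CS, SA) = 90.00° ✓; |CS| = 13.40 ✓; bearing(C→J) − bearing(C→S) = 99.00° ✓; |CJ| = 13.40 ✓; ∠(CJ, JW) = 90.00° ✓; |JW| = 30.60 ✗.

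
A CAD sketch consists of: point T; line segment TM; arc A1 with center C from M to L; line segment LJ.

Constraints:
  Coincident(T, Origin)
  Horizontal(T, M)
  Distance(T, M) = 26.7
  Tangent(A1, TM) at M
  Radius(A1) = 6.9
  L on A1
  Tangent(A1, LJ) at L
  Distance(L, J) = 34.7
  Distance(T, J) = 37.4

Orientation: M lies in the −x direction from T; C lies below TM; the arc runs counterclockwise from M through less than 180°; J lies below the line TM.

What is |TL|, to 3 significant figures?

33.8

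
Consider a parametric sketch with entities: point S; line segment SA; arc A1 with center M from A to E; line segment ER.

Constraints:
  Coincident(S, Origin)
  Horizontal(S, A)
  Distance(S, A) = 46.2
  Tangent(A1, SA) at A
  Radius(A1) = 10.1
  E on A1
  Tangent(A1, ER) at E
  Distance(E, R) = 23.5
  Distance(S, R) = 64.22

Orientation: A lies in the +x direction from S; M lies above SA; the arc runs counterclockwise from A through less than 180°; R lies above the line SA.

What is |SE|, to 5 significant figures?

57.322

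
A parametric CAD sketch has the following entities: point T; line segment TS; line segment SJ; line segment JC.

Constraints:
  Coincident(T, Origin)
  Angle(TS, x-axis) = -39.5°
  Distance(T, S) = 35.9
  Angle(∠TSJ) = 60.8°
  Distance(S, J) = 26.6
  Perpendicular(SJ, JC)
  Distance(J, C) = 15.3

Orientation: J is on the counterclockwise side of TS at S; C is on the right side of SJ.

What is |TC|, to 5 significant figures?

47.515

T is at the origin; TS runs at -39.5° with length 35.9, so S = 35.9·(cos -39.5°, sin -39.5°) = (27.701, -22.835). ∠TSJ = 60.8°, so SJ runs at -39.5° + (180° − 60.8°) = 79.700° from the x-axis; with |SJ| = 26.6, J = S + 26.6·(cos 79.700°, sin 79.700°) = (32.457, 3.3361). The perpendicularity gives JC at right angles to SJ; with |JC| = 15.3 on the right of SJ, C = J + 15.3·(0.98389, -0.17880) = (47.511, 0.60046). Then |TC| = |C − T| = 47.515.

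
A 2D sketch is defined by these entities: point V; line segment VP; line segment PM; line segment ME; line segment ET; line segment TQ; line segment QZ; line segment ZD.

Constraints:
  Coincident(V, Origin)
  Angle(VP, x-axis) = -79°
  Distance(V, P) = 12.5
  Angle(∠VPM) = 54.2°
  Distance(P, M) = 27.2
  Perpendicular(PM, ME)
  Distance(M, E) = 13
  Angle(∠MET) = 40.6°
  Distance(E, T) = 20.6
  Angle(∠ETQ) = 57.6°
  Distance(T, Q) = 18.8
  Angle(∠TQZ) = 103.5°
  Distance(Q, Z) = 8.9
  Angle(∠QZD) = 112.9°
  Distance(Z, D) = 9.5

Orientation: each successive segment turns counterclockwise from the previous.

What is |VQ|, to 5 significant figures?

29.471

V is at the origin; VP runs at -79.0° with length 12.5, so P = (2.3851, -12.270). ∠VPM = 54.2° gives PM at 46.800° from the x-axis; with |PM| = 27.2, M = (21.005, 7.5576). The perpendicularity gives ME at right angles to PM, so ME runs at 136.80°; with |ME| = 13.0, E = (11.528, 16.457). ∠MET = 40.6° gives ET at -83.800° from the x-axis; with |ET| = 20.6, T = (13.753, -4.0228). ∠ETQ = 57.6° gives TQ at 38.600° from the x-axis; with |TQ| = 18.8, Q = (28.446, 7.7061). Then |VQ| = |Q − V| = 29.471.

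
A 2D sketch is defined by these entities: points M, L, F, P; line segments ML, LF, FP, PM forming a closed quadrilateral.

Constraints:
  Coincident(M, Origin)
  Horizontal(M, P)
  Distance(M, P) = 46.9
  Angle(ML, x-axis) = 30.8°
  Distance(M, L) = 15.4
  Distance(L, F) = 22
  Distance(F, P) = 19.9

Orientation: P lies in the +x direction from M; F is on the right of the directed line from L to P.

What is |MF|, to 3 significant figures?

29.7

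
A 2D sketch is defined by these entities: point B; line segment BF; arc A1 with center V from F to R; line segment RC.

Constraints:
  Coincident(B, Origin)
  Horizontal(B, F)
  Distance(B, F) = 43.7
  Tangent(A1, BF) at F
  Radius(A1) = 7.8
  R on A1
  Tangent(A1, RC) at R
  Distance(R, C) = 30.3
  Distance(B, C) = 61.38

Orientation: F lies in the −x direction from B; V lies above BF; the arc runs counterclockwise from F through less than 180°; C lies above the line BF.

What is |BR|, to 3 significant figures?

38.0

Checks: B = (0.00, 0.00) ✓; |VF| = 7.800 ✓; |VR| = 7.800 ✓; ∠(VR, RC) = 90.00° ✓; |RC| = 30.30 ✓; |BC| = 61.38 ✓.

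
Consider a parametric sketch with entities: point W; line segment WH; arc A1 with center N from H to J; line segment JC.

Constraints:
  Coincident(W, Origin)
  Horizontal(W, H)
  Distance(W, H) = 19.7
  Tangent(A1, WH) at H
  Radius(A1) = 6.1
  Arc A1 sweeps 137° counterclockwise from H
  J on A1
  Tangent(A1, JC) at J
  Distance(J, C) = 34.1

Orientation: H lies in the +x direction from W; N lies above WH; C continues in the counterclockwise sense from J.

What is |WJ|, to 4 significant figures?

26.09

Tangency of A1 to WH means the radius NH is perpendicular to WH, so N = H + (0, 6.1) = (19.70, 6.100). On A1, H sits at bearing -90° from N; a 137° counterclockwise sweep puts J at bearing 47°, so J = N + 6.1·(cos 47°, sin 47°) = (23.86, 10.56). Then |WJ| = |J − W| = 26.09.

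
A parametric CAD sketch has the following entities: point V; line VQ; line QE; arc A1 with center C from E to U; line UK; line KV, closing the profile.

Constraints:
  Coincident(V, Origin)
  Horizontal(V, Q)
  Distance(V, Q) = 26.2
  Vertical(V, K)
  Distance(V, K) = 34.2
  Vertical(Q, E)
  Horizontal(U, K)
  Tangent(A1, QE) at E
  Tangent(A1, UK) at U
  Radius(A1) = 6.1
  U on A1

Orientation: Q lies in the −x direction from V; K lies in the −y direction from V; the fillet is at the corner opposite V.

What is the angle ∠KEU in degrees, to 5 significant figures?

31.894°

V is at the origin; V and Q share the same y with |VQ| = 26.2 and Q on the −x side, so Q = (-26.200, 0.0000). V and K share the same x with |VK| = 34.2 and K on the −y side, so K = (0.0000, -34.200). The virtual corner opposite V is at (-26.200, -34.200). Tangency of A1 to QE means the radius CE is perpendicular to QE and tangency of A1 to UK means the radius CU is perpendicular to UK, with radius 6.1, so the center C sits 6.1 in from both sides at C = (-20.100, -28.100). That places the tangent points at E = (-26.200, -28.100) on QE and U = (-20.100, -34.200) on UK. Then cos ∠KEU = EK·EU / (|EK||EU|), giving 31.894°.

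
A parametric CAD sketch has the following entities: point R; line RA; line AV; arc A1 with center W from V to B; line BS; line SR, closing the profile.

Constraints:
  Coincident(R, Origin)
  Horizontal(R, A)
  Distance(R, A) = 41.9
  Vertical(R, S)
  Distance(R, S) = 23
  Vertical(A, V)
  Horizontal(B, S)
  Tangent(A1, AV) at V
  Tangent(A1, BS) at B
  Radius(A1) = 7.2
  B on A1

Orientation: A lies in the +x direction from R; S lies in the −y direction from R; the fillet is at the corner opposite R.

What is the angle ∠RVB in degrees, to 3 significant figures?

65.7°

R is at the origin; RA is horizontal with |RA| = 41.9 and A on the +x side, so A = (41.9, 0.00). R and S share the same x with |RS| = 23.0 and S on the −y side, so S = (0.00, -23.0). The virtual corner opposite R is at (41.9, -23.0). The tangent condition forces WV to be normal to AV and since A1 is tangent to BS there, WB ⟂ BS, with radius 7.2, so the center W sits 7.2 in from both sides at W = (34.7, -15.8). That places the tangent points at V = (41.9, -15.8) on AV and B = (34.7, -23.0) on BS. Then cos ∠RVB = VR·VB / (|VR||VB|), giving 65.7°.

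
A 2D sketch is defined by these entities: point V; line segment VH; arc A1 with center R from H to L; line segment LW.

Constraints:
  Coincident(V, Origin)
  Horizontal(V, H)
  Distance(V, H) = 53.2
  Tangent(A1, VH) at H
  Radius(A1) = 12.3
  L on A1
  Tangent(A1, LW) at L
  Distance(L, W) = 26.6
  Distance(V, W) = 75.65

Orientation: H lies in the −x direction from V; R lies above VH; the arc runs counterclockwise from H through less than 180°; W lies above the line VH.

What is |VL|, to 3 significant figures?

49.8

Checks: |RL| = 12.30 ✓; ∠(RL, LW) = 90.00° ✓; |LW| = 26.60 ✓; |VW| = 75.65 ✓.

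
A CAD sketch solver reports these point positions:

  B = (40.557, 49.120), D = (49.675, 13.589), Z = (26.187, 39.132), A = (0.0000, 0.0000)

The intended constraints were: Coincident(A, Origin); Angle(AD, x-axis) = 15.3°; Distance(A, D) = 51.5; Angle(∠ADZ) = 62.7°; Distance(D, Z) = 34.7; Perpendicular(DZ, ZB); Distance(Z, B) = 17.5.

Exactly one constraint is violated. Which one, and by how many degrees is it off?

Perpendicular(DZ, ZB) — off by 7.80°.

A = (0.00, 0.00) ✓; AD at 15.30° ✓; |AD| = 51.50 ✓; ∠ADZ = 62.70° ✓; |DZ| = 34.70 ✓; ∠(DZ, ZB) = 97.80° ✗; |ZB| = 17.50 ✓.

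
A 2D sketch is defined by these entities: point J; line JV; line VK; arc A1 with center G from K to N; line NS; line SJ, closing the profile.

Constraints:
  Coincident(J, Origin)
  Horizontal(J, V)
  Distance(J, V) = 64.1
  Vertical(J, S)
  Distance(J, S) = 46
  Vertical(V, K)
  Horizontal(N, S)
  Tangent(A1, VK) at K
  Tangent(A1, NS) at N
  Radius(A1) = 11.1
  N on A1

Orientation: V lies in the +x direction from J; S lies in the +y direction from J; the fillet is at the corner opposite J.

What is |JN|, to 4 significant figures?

70.18

J is at the origin; J and V share the same y with |JV| = 64.1 and V on the +x side, so V = (64.10, 0.000). JS is vertical with |JS| = 46.0 and S on the +y side, so S = (0.000, 46.00). The virtual corner opposite J is at (64.10, 46.00). Since A1 is tangent to VK there, GK ⟂ VK and the tangent condition forces GN to be normal to NS, with radius 11.1, so the center G sits 11.1 in from both sides at G = (53.00, 34.90). That places the tangent points at K = (64.10, 34.90) on VK and N = (53.00, 46.00) on NS. Then |JN| = |N − J| = 70.18.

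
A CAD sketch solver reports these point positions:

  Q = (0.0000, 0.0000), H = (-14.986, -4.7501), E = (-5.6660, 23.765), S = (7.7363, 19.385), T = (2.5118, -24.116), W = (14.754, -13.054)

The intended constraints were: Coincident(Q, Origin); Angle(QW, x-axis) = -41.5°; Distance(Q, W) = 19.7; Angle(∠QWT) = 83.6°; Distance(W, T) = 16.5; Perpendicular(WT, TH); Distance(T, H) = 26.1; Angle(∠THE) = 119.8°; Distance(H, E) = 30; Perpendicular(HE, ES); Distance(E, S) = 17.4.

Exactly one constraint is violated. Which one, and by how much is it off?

Distance(E, S) = 17.4 — off by 3.30.

Q = (0.00, 0.00) ✓; QW at -41.50° ✓; |QW| = 19.70 ✓; ∠QWT = 83.60° ✓; |WT| = 16.50 ✓; ∠(WT, TH) = 90.00° ✓; |TH| = 26.10 ✓; ∠THE = 119.8° ✓; |HE| = 30.00 ✓; ∠(HE, ES) = 90.00° ✓; |ES| = 14.10 ✗.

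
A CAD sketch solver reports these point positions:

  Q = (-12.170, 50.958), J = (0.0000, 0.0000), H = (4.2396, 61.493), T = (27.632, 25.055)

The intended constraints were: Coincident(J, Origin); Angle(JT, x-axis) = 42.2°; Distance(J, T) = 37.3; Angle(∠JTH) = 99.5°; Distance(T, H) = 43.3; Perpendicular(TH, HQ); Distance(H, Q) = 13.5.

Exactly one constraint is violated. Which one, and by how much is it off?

Distance(H, Q) = 13.5 — off by 6.00.

J = (0.00, 0.00) ✓; JT at 42.20° ✓; |JT| = 37.30 ✓; ∠JTH = 99.50° ✓; |TH| = 43.30 ✓; ∠(TH, HQ) = 90.00° ✓; |HQ| = 19.50 ✗.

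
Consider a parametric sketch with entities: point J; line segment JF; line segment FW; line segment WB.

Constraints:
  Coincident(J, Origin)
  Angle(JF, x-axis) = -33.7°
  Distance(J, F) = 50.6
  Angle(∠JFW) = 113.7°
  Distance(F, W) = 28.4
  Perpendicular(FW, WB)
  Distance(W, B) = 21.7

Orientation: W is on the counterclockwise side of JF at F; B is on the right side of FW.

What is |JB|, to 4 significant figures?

83.69

J is at the origin; JF runs at -33.7° with length 50.6, so F = 50.6·(cos -33.7°, sin -33.7°) = (42.10, -28.08). ∠JFW = 113.7°, so FW runs at -33.7° + (180° − 113.7°) = 32.60° from the x-axis; with |FW| = 28.4, W = F + 28.4·(cos 32.60°, sin 32.60°) = (66.02, -12.77). FW ⟂ WB; with |WB| = 21.7 on the right of FW, B = W + 21.7·(0.5388, -0.8425) = (77.71, -31.06). Then |JB| = |B − J| = 83.69.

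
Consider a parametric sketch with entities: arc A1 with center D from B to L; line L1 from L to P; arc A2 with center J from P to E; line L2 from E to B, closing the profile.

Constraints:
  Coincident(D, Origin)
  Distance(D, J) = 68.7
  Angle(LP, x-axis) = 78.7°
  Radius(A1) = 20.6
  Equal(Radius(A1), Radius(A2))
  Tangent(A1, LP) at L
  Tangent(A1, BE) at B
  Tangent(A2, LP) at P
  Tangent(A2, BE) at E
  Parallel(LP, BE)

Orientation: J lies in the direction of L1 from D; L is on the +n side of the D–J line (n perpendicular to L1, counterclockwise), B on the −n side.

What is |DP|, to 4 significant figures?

71.72

The slot axis is L1's direction at 78.7°, so u = (cos 78.7°, sin 78.7°) = (0.1959, 0.9806) and n = (−sin 78.7°, cos 78.7°) = (-0.9806, 0.1959). D is at the origin and J lies 68.7 along u from D, so J = 68.7·u = (13.46, 67.37). Tangency of A1 to both parallel lines with radius 20.6 puts L and B at D ± 20.6·n: L = (-20.20, 4.036), B = (20.20, -4.036). Equal radii place P and E the same way about J: P = J + 20.6·n = (-6.739, 71.40), E = J − 20.6·n = (33.66, 63.33). Then |DP| = |P − D| = 71.72.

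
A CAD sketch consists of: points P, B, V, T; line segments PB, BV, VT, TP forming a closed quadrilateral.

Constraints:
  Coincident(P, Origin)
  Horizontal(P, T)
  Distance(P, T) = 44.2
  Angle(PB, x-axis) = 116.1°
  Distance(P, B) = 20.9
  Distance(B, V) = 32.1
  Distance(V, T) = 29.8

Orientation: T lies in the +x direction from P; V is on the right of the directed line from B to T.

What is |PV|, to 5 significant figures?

14.813

Checks: |BV| = 32.10 ✓; |VT| = 29.80 ✓.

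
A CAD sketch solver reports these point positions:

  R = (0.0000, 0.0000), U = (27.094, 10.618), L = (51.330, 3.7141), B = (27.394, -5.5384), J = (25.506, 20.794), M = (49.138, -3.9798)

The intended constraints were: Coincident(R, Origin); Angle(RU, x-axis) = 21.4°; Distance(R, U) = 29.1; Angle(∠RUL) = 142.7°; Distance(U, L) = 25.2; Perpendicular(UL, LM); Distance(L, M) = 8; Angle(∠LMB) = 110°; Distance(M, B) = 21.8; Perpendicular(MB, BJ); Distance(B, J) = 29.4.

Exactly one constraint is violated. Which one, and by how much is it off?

Distance(B, J) = 29.4 — off by 3.00.

R = (0.00, 0.00) ✓; RU at 21.40° ✓; |RU| = 29.10 ✓; ∠RUL = 142.7° ✓; |UL| = 25.20 ✓; ∠(UL, LM) = 90.00° ✓; |LM| = 8.000 ✓; ∠LMB = 110.0° ✓; |MB| = 21.80 ✓; ∠(MB, BJ) = 90.00° ✓; |BJ| = 26.40 ✗.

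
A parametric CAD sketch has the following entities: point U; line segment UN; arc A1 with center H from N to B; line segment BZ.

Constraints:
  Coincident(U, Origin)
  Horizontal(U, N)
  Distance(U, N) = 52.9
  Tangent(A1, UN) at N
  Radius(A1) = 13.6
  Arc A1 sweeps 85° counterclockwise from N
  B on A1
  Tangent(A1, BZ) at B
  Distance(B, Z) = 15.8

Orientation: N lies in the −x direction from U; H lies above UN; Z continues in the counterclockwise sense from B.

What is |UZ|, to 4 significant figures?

47.27

U is at the origin; UN is horizontal with |UN| = 52.9 and N on the −x side, so N = (-52.90, 0.000). A1 meets UN tangentially, so HN is at right angles to UN, so H = N + (0, 13.6) = (-52.90, 13.60). On A1, N sits at bearing -90° from H; an 85° counterclockwise sweep puts B at bearing -5°, so B = H + 13.6·(cos -5°, sin -5°) = (-39.35, 12.41). A1 meets BZ tangentially, so HB is at right angles to BZ, so BZ runs along (−sin -5°, cos -5°); with |BZ| = 15.8, Z = (-37.97, 28.15). Then |UZ| = |Z − U| = 47.27.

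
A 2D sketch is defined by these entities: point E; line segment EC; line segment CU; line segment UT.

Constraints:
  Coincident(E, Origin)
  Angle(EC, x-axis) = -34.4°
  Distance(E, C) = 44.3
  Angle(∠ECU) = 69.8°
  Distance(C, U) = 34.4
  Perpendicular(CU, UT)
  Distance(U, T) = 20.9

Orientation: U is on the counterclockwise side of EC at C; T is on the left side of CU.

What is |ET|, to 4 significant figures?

28.15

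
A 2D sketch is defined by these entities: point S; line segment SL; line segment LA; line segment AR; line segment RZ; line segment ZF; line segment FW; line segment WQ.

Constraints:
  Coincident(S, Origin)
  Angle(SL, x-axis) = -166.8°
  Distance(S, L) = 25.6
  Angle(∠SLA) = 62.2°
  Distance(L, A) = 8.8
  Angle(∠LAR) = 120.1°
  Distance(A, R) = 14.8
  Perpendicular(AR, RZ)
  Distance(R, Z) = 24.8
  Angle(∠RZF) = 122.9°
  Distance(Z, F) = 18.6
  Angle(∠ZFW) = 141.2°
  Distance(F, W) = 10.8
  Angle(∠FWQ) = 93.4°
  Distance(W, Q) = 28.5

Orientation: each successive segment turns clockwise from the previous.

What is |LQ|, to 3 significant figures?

6.33

∠ZFW = 141.2° gives FW at -170° from the x-axis; with |FW| = 10.8, W = (-24.8, -33.0). ∠FWQ = 93.4° gives WQ at 103° from the x-axis; with |WQ| = 28.5, Q = (-31.2, -5.21). Then |LQ| = |Q − L| = 6.33.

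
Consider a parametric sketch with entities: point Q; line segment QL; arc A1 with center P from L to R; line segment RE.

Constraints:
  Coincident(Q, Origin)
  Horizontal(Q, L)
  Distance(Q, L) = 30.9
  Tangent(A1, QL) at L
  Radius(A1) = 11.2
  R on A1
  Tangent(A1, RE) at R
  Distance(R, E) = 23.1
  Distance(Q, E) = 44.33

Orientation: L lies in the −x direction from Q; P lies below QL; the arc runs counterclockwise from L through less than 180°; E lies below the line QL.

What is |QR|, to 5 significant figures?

43.648

Checks: |PL| = 11.20 ✓; |PR| = 11.20 ✓; ∠(PR, RE) = 90.00° ✓; |RE| = 23.10 ✓; |QE| = 44.33 ✓.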